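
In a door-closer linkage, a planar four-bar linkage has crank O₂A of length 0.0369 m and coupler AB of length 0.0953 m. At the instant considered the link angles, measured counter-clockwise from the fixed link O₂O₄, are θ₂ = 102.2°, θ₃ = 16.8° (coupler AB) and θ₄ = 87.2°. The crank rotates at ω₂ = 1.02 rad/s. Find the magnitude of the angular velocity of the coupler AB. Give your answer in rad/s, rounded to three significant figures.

ω₂ = 1.02 rad/s
Differentiating the loop-closure r₂e^{iθ₂}+r₃e^{iθ₃}=r₁+r₄e^{iθ₄} gives r₂ω₂e^{iθ₂}+r₃ω₃e^{iθ₃}=r₄ω₄e^{iθ₄}.
Eliminating the other unknown: ω₃ = r₂ω₂ sin(θ₄−θ₂) / [r₃ sin(θ₃−θ₄)].
Numerator sine = -0.25882; denominator sine = -0.94206.
Result = 0.0369·1.02·(-0.25882) / (0.0953·(-0.94206)) = +0.10851 rad/s; magnitude 0.10851 rad/s.

0.109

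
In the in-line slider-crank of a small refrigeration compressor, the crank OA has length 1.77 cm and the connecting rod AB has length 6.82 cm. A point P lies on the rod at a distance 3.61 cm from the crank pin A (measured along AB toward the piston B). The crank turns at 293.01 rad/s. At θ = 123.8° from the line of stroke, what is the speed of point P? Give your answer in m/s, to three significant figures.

ω = 293 rad/s.  Crank-pin speed |V_A| = rω = 5.1863 m/s, perpendicular to OA.
Rod angle: sinφ = −(r/L) sinθ ⇒ φ = -12.455°; ω_rod = −rω cosθ/√(L²−r²sin²θ) = +43.323 rad/s.
V_P = V_A + ω_rod × AP, with AP = 0.0361 m along the rod.
Components: V_Px = −rω sinθ − a·ω_rod·sinφ = -3.9724 m/s;  V_Py = rω cosθ + a·ω_rod·cosφ = -1.3579 m/s.
|V_P| = √(V_Px² + V_Py²) = 4.1981 m/s.

4.20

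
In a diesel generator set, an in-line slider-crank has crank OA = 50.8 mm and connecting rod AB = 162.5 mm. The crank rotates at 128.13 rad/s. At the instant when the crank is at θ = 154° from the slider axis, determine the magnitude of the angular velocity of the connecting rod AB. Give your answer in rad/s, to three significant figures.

36.3

ω = 128.1 rad/s
The rod makes angle φ with the slider axis where L sinφ = r sinθ; differentiating, L cosφ·φ̇ = r ω cosθ.
L cosφ = √(L² − r² sin²θ) = 0.16097 m.
|ω_rod| = r ω |cosθ| / √(L² − r² sin²θ) = 0.0508·128.1·0.89879/0.16097 = 36.344 rad/s.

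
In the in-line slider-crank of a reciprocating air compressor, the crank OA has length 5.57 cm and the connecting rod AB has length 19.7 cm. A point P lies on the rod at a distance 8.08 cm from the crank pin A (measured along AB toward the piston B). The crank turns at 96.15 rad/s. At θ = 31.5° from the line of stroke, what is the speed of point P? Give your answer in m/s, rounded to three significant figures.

ω = 96.15 rad/s.  Crank-pin speed |V_A| = rω = 5.3556 m/s, perpendicular to OA.
Rod angle: sinφ = −(r/L) sinθ ⇒ φ = -8.496°; ω_rod = −rω cosθ/√(L²−r²sin²θ) = -23.437 rad/s.
V_P = V_A + ω_rod × AP, with AP = 0.0808 m along the rod.
Components: V_Px = −rω sinθ − a·ω_rod·sinφ = -3.078 m/s;  V_Py = rω cosθ + a·ω_rod·cosφ = +2.6935 m/s.
|V_P| = √(V_Px² + V_Py²) = 4.0901 m/s.

4.09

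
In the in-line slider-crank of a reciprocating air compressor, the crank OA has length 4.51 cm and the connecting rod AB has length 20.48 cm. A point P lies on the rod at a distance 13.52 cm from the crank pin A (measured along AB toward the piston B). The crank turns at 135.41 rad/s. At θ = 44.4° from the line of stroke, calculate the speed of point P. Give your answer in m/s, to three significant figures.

4.95

ω = 135.4 rad/s.  Crank-pin speed |V_A| = rω = 6.107 m/s, perpendicular to OA.
Rod angle: sinφ = −(r/L) sinθ ⇒ φ = -8.863°; ω_rod = −rω cosθ/√(L²−r²sin²θ) = -21.563 rad/s.
V_P = V_A + ω_rod × AP, with AP = 0.1352 m along the rod.
Components: V_Px = −rω sinθ − a·ω_rod·sinφ = -4.722 m/s;  V_Py = rω cosθ + a·ω_rod·cosφ = +1.4828 m/s.
|V_P| = √(V_Px² + V_Py²) = 4.9494 m/s.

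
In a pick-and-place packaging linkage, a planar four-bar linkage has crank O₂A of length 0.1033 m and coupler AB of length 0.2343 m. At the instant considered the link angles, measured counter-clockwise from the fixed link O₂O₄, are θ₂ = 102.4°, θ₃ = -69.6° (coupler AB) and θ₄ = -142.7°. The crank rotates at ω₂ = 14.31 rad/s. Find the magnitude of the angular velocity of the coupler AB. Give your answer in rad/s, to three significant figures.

5.98

ω₂ = 14.31 rad/s
Differentiating the loop-closure r₂e^{iθ₂}+r₃e^{iθ₃}=r₁+r₄e^{iθ₄} gives r₂ω₂e^{iθ₂}+r₃ω₃e^{iθ₃}=r₄ω₄e^{iθ₄}.
Eliminating the other unknown: ω₃ = r₂ω₂ sin(θ₄−θ₂) / [r₃ sin(θ₃−θ₄)].
Numerator sine = +0.90704; denominator sine = +0.95681.
Result = 0.1033·14.31·(+0.90704) / (0.2343·(+0.95681)) = +5.9809 rad/s; magnitude 5.9809 rad/s.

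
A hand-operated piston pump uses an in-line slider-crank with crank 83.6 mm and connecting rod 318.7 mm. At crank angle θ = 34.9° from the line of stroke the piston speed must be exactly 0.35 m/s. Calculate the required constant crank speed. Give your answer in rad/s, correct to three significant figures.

For an in-line slider-crank, |v_piston| = rω|sinθ|·[1 + r cosθ/√(L² − r² sin²θ)].
With r = 0.0836 m, L = 0.3187 m, θ = 34.9°: the bracketed kinematic factor |dx/dθ| = 0.05824 m.
ω = v/|dx/dθ| = 0.35/0.05824 = 6.0096 rad/s.

6.01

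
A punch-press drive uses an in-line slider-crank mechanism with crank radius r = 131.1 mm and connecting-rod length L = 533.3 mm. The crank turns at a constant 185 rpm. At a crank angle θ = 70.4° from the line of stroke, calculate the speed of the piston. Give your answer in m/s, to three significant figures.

ω = 2π·185/60 = 19.37 rad/s
For an in-line slider-crank, x = r cosθ + √(L² − r² sin²θ), so v = −rω sinθ·[1 + r cosθ/√(L² − r² sin²θ)].
With r = 0.1311 m, L = 0.5333 m, θ = 70.4°: √(L² − r² sin²θ) = 0.5188 m.
v = −0.1311·19.37·0.94206·[1 + 0.1311·0.33545/0.5188] = -2.5955 m/s.
|v| = 2.5955 m/s.

2.60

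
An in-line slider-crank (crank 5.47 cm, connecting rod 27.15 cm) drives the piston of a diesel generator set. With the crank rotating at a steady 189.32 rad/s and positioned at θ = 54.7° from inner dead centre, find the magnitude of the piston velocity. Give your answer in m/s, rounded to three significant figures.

ω = 189.3 rad/s
For an in-line slider-crank, x = r cosθ + √(L² − r² sin²θ), so v = −rω sinθ·[1 + r cosθ/√(L² − r² sin²θ)].
With r = 0.0547 m, L = 0.2715 m, θ = 54.7°: √(L² − r² sin²θ) = 0.2678 m.
v = −0.0547·189.3·0.81614·[1 + 0.0547·0.57786/0.2678] = -9.4493 m/s.
|v| = 9.4493 m/s.

9.45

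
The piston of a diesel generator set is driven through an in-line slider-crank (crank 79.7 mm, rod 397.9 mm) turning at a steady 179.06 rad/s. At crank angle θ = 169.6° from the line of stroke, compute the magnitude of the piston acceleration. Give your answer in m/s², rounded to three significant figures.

ω = 179.1 rad/s
x(θ) = r cosθ + √(L² − r² sin²θ); with ω constant, a = ω²·d²x/dθ².
d²x/dθ² = −r cosθ − r²(cos2θ)/√u − r⁴ sin²2θ/(4u^{3/2}),  u = L² − r² sin²θ = 0.158117 m².
Substituting r = 0.0797 m, L = 0.3979 m, θ = 169.6°: d²x/dθ² = +0.063437 m.
a = ω²·d²x/dθ² = (179.1)²·(+0.063437) = +2033.9 m/s²;  |a| = 2033.9 m/s².

2030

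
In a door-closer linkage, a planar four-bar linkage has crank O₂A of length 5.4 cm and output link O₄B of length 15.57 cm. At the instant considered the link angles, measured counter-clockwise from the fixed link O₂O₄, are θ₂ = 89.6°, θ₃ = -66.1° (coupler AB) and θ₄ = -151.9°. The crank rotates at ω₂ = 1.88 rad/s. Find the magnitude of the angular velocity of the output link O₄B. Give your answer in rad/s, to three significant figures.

0.269

ω₂ = 1.88 rad/s
Differentiating the loop-closure r₂e^{iθ₂}+r₃e^{iθ₃}=r₁+r₄e^{iθ₄} gives r₂ω₂e^{iθ₂}+r₃ω₃e^{iθ₃}=r₄ω₄e^{iθ₄}.
Eliminating the other unknown: ω₄ = r₂ω₂ sin(θ₂−θ₃) / [r₄ sin(θ₄−θ₃)].
Numerator sine = +0.41151; denominator sine = -0.99731.
Result = 0.054·1.88·(+0.41151) / (0.1557·(-0.99731)) = -0.26904 rad/s; magnitude 0.26904 rad/s.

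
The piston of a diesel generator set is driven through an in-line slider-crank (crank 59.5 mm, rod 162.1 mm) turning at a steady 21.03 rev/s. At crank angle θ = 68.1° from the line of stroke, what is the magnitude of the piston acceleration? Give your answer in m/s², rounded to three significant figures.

ω = 2π·21 = 132.1 rad/s
x(θ) = r cosθ + √(L² − r² sin²θ); with ω constant, a = ω²·d²x/dθ².
d²x/dθ² = −r cosθ − r²(cos2θ)/√u − r⁴ sin²2θ/(4u^{3/2}),  u = L² − r² sin²θ = 0.0232287 m².
Substituting r = 0.0595 m, L = 0.1621 m, θ = 68.1°: d²x/dθ² = -0.0058513 m.
a = ω²·d²x/dθ² = (132.1)²·(-0.0058513) = -102.16 m/s²;  |a| = 102.16 m/s².

102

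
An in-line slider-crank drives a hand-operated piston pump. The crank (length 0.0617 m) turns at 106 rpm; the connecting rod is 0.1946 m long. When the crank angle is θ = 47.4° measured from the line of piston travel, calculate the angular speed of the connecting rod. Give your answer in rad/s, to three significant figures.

ω = 11.1 rad/s (converted from 106 rpm).
The rod makes angle φ with the slider axis where L sinφ = r sinθ; differentiating, L cosφ·φ̇ = r ω cosθ.
L cosφ = √(L² − r² sin²θ) = 0.18923 m.
|ω_rod| = r ω |cosθ| / √(L² − r² sin²θ) = 0.0617·11.1·0.67688/0.18923 = 2.4499 rad/s.

2.45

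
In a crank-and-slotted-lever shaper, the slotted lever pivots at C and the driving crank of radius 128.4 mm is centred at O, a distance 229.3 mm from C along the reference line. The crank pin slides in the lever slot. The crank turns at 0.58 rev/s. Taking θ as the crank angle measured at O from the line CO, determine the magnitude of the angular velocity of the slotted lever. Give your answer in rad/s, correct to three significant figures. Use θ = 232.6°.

0.153

ω = 3.644 rad/s (from 0.58 rev/s).
Crank pin A relative to C: A = (d + r cosθ, r sinθ); lever angle φ = atan2(r sinθ, d + r cosθ).
Differentiating tanφ: φ̇ = rω(d cosθ + r)/(d² + r² + 2dr cosθ).
d² + r² + 2dr cosθ = |CA|² = 0.0333002 m²;  d cosθ + r = -0.010871 m.
|ω_lever| = |0.1284·3.644·-0.010871| / 0.0333002 = 0.15276 rad/s.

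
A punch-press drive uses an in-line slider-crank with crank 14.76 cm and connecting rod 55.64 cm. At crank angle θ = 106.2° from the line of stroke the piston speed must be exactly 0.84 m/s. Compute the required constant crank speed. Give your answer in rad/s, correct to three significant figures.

For an in-line slider-crank, |v_piston| = rω|sinθ|·[1 + r cosθ/√(L² − r² sin²θ)].
With r = 0.1476 m, L = 0.5564 m, θ = 106.2°: the bracketed kinematic factor |dx/dθ| = 0.13089 m.
ω = v/|dx/dθ| = 0.84/0.13089 = 6.4175 rad/s.

6.42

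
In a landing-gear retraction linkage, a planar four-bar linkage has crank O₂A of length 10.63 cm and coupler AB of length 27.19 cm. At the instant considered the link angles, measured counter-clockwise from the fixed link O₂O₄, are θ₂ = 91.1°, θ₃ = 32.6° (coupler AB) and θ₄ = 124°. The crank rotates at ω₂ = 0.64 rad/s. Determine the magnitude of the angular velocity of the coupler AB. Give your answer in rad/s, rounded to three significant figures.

ω₂ = 0.64 rad/s
Differentiating the loop-closure r₂e^{iθ₂}+r₃e^{iθ₃}=r₁+r₄e^{iθ₄} gives r₂ω₂e^{iθ₂}+r₃ω₃e^{iθ₃}=r₄ω₄e^{iθ₄}.
Eliminating the other unknown: ω₃ = r₂ω₂ sin(θ₄−θ₂) / [r₃ sin(θ₃−θ₄)].
Numerator sine = +0.54317; denominator sine = -0.99970.
Result = 0.1063·0.64·(+0.54317) / (0.2719·(-0.99970)) = -0.13595 rad/s; magnitude 0.13595 rad/s.

0.136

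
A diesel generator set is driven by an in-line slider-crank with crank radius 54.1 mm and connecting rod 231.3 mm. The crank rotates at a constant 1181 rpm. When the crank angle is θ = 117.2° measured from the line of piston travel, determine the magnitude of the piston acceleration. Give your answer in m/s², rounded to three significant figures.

492

ω = 2π·1181/60 = 123.7 rad/s
x(θ) = r cosθ + √(L² − r² sin²θ); with ω constant, a = ω²·d²x/dθ².
d²x/dθ² = −r cosθ − r²(cos2θ)/√u − r⁴ sin²2θ/(4u^{3/2}),  u = L² − r² sin²θ = 0.0511844 m².
Substituting r = 0.0541 m, L = 0.2313 m, θ = 117.2°: d²x/dθ² = +0.032138 m.
a = ω²·d²x/dθ² = (123.7)²·(+0.032138) = +491.55 m/s²;  |a| = 491.55 m/s².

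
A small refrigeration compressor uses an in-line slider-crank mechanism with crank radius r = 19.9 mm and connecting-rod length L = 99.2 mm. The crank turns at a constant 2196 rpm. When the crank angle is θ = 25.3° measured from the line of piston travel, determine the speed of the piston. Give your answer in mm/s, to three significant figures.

ω = 2π·2196/60 = 230 rad/s
For an in-line slider-crank, x = r cosθ + √(L² − r² sin²θ), so v = −rω sinθ·[1 + r cosθ/√(L² − r² sin²θ)].
With r = 0.0199 m, L = 0.0992 m, θ = 25.3°: √(L² − r² sin²θ) = 0.098835 m.
v = −0.0199·230·0.42736·[1 + 0.0199·0.90408/0.098835] = -2.3117 m/s.
|v| = 2.3117 m/s = 2311.7 mm/s.

2310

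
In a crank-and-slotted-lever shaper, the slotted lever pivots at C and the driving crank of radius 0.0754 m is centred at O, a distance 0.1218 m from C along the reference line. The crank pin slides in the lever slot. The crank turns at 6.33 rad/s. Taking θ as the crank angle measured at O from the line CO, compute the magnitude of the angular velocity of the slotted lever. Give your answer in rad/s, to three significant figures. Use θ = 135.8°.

0.774

ω = 6.33 rad/s
Crank pin A relative to C: A = (d + r cosθ, r sinθ); lever angle φ = atan2(r sinθ, d + r cosθ).
Differentiating tanφ: φ̇ = rω(d cosθ + r)/(d² + r² + 2dr cosθ).
d² + r² + 2dr cosθ = |CA|² = 0.00735259 m²;  d cosθ + r = -0.01192 m.
|ω_lever| = |0.0754·6.33·-0.01192| / 0.00735259 = 0.77375 rad/s.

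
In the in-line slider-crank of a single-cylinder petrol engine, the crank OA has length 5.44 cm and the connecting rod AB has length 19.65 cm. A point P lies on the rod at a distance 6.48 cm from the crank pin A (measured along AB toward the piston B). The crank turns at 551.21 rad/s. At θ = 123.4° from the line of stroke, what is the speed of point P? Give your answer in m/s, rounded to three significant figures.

ω = 551.2 rad/s.  Crank-pin speed |V_A| = rω = 29.986 m/s, perpendicular to OA.
Rod angle: sinφ = −(r/L) sinθ ⇒ φ = -13.363°; ω_rod = −rω cosθ/√(L²−r²sin²θ) = +86.341 rad/s.
V_P = V_A + ω_rod × AP, with AP = 0.0648 m along the rod.
Components: V_Px = −rω sinθ − a·ω_rod·sinφ = -23.74 m/s;  V_Py = rω cosθ + a·ω_rod·cosφ = -11.063 m/s.
|V_P| = √(V_Px² + V_Py²) = 26.192 m/s.

26.2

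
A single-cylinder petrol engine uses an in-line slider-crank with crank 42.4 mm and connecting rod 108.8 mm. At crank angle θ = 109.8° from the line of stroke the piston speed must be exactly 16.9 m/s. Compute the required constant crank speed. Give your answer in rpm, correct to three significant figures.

4710

For an in-line slider-crank, |v_piston| = rω|sinθ|·[1 + r cosθ/√(L² − r² sin²θ)].
With r = 0.0424 m, L = 0.1088 m, θ = 109.8°: the bracketed kinematic factor |dx/dθ| = 0.034233 m.
ω = v/|dx/dθ| = 16.9/0.034233 = 493.68 rad/s.
N = 60ω/(2π) = 4714.3 rpm.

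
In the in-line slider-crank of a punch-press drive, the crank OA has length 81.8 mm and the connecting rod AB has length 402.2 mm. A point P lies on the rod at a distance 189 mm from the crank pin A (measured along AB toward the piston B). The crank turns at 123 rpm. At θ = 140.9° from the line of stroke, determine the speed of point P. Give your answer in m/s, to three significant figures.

0.752

ω = 12.88 rad/s.  Crank-pin speed |V_A| = rω = 1.0536 m/s, perpendicular to OA.
Rod angle: sinφ = −(r/L) sinθ ⇒ φ = -7.370°; ω_rod = −rω cosθ/√(L²−r²sin²θ) = +2.0499 rad/s.
V_P = V_A + ω_rod × AP, with AP = 0.189 m along the rod.
Components: V_Px = −rω sinθ − a·ω_rod·sinφ = -0.6148 m/s;  V_Py = rω cosθ + a·ω_rod·cosφ = -0.43343 m/s.
|V_P| = √(V_Px² + V_Py²) = 0.75223 m/s.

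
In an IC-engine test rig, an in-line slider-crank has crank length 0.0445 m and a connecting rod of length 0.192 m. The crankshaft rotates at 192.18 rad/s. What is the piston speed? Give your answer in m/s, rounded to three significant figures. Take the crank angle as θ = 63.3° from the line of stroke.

ω = 192.2 rad/s
For an in-line slider-crank, x = r cosθ + √(L² − r² sin²θ), so v = −rω sinθ·[1 + r cosθ/√(L² − r² sin²θ)].
With r = 0.0445 m, L = 0.192 m, θ = 63.3°: √(L² − r² sin²θ) = 0.18784 m.
v = −0.0445·192.2·0.89337·[1 + 0.0445·0.44932/0.18784] = -8.4534 m/s.
|v| = 8.4534 m/s.

8.45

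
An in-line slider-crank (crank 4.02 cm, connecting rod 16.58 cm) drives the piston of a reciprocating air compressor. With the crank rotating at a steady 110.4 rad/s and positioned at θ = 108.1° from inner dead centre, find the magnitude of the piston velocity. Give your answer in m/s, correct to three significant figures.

ω = 110.4 rad/s
For an in-line slider-crank, x = r cosθ + √(L² − r² sin²θ), so v = −rω sinθ·[1 + r cosθ/√(L² − r² sin²θ)].
With r = 0.0402 m, L = 0.1658 m, θ = 108.1°: √(L² − r² sin²θ) = 0.16134 m.
v = −0.0402·110.4·0.95052·[1 + 0.0402·-0.31068/0.16134] = -3.8919 m/s.
|v| = 3.8919 m/s.

3.89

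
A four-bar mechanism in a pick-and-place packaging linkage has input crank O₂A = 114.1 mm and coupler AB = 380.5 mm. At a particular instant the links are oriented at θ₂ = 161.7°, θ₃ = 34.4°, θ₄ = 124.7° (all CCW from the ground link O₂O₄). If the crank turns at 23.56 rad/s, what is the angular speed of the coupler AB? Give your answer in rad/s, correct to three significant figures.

ω₂ = 23.56 rad/s
Differentiating the loop-closure r₂e^{iθ₂}+r₃e^{iθ₃}=r₁+r₄e^{iθ₄} gives r₂ω₂e^{iθ₂}+r₃ω₃e^{iθ₃}=r₄ω₄e^{iθ₄}.
Eliminating the other unknown: ω₃ = r₂ω₂ sin(θ₄−θ₂) / [r₃ sin(θ₃−θ₄)].
Numerator sine = -0.60182; denominator sine = -0.99999.
Result = 0.1141·23.56·(-0.60182) / (0.3805·(-0.99999)) = +4.2518 rad/s; magnitude 4.2518 rad/s.

4.25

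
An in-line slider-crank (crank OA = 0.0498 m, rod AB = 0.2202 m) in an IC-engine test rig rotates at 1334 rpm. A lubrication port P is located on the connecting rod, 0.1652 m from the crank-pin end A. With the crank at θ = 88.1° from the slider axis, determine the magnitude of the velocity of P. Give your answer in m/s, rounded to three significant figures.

6.99

ω = 139.7 rad/s.  Crank-pin speed |V_A| = rω = 6.9569 m/s, perpendicular to OA.
Rod angle: sinφ = −(r/L) sinθ ⇒ φ = -13.064°; ω_rod = −rω cosθ/√(L²−r²sin²θ) = -1.0753 rad/s.
V_P = V_A + ω_rod × AP, with AP = 0.1652 m along the rod.
Components: V_Px = −rω sinθ − a·ω_rod·sinφ = -6.9932 m/s;  V_Py = rω cosθ + a·ω_rod·cosφ = +0.057612 m/s.
|V_P| = √(V_Px² + V_Py²) = 6.9934 m/s.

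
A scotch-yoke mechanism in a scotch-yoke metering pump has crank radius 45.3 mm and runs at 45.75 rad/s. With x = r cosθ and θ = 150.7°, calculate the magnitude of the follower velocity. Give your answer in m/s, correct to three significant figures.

1.01

ω = 45.75 rad/s
x = r cosθ ⇒ ẋ = −rω sinθ.
|v| = rω|sinθ| = 0.0453·45.75·|sin 150.7°| = 1.0142 m/s.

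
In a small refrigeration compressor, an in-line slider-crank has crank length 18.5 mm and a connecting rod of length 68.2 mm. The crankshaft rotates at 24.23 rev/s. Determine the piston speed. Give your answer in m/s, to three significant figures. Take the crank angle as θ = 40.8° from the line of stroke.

2.22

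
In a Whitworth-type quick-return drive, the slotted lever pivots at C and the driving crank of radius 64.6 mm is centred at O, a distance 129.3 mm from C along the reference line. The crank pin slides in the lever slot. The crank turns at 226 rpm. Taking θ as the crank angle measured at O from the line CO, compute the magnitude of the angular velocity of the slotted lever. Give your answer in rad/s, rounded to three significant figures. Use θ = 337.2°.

7.74

ω = 23.67 rad/s (from 226 rpm).
Crank pin A relative to C: A = (d + r cosθ, r sinθ); lever angle φ = atan2(r sinθ, d + r cosθ).
Differentiating tanφ: φ̇ = rω(d cosθ + r)/(d² + r² + 2dr cosθ).
d² + r² + 2dr cosθ = |CA|² = 0.0362919 m²;  d cosθ + r = +0.1838 m.
|ω_lever| = |0.0646·23.67·+0.1838| / 0.0362919 = 7.7428 rad/s.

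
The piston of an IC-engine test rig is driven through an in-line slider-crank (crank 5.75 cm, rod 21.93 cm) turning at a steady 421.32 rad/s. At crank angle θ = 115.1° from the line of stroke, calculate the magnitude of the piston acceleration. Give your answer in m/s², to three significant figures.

ω = 421.3 rad/s
x(θ) = r cosθ + √(L² − r² sin²θ); with ω constant, a = ω²·d²x/dθ².
d²x/dθ² = −r cosθ − r²(cos2θ)/√u − r⁴ sin²2θ/(4u^{3/2}),  u = L² − r² sin²θ = 0.0453812 m².
Substituting r = 0.0575 m, L = 0.2193 m, θ = 115.1°: d²x/dθ² = +0.034159 m.
a = ω²·d²x/dθ² = (421.3)²·(+0.034159) = +6063.6 m/s²;  |a| = 6063.6 m/s².

6060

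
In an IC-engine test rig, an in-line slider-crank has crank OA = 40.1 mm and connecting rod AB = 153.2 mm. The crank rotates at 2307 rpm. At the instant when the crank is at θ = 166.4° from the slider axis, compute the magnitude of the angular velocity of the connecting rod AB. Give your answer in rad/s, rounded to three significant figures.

ω = 241.6 rad/s (converted from 2307 rpm).
The rod makes angle φ with the slider axis where L sinφ = r sinθ; differentiating, L cosφ·φ̇ = r ω cosθ.
L cosφ = √(L² − r² sin²θ) = 0.15291 m.
|ω_rod| = r ω |cosθ| / √(L² − r² sin²θ) = 0.0401·241.6·0.97196/0.15291 = 61.579 rad/s.

61.6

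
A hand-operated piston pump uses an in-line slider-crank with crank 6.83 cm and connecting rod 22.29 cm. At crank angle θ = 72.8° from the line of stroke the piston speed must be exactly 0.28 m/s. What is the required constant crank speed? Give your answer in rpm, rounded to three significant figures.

37.4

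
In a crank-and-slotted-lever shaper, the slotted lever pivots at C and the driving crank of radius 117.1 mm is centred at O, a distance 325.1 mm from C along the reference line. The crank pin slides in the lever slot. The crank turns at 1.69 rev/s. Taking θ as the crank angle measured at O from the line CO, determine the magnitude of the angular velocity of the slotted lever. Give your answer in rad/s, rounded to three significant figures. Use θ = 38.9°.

ω = 10.62 rad/s (from 1.69 rev/s).
Crank pin A relative to C: A = (d + r cosθ, r sinθ); lever angle φ = atan2(r sinθ, d + r cosθ).
Differentiating tanφ: φ̇ = rω(d cosθ + r)/(d² + r² + 2dr cosθ).
d² + r² + 2dr cosθ = |CA|² = 0.178657 m²;  d cosθ + r = +0.37011 m.
|ω_lever| = |0.1171·10.62·+0.37011| / 0.178657 = 2.5759 rad/s.

2.58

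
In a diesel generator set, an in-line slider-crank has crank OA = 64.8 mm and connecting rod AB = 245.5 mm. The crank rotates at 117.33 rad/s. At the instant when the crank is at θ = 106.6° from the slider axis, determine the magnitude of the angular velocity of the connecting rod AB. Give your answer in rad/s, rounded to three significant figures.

9.14

ω = 117.3 rad/s
The rod makes angle φ with the slider axis where L sinφ = r sinθ; differentiating, L cosφ·φ̇ = r ω cosθ.
L cosφ = √(L² − r² sin²θ) = 0.23752 m.
|ω_rod| = r ω |cosθ| / √(L² − r² sin²θ) = 0.0648·117.3·0.28569/0.23752 = 9.145 rad/s.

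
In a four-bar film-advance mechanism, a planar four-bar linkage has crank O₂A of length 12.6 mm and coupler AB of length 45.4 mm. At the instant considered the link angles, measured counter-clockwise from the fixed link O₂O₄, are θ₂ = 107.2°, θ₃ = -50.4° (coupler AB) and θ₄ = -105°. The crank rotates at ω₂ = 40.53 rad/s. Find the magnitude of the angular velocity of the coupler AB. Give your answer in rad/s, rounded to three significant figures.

ω₂ = 40.53 rad/s
Differentiating the loop-closure r₂e^{iθ₂}+r₃e^{iθ₃}=r₁+r₄e^{iθ₄} gives r₂ω₂e^{iθ₂}+r₃ω₃e^{iθ₃}=r₄ω₄e^{iθ₄}.
Eliminating the other unknown: ω₃ = r₂ω₂ sin(θ₄−θ₂) / [r₃ sin(θ₃−θ₄)].
Numerator sine = +0.53288; denominator sine = +0.81513.
Result = 0.0126·40.53·(+0.53288) / (0.0454·(+0.81513)) = +7.3535 rad/s; magnitude 7.3535 rad/s.

7.35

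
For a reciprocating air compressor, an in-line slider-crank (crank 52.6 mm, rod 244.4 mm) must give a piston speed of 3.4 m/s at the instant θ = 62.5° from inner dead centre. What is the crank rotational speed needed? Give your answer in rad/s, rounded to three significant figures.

66.2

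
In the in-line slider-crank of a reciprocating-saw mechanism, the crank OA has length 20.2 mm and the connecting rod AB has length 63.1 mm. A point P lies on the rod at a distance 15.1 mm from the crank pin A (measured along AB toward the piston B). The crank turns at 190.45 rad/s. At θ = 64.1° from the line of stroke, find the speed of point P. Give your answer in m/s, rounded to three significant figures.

ω = 190.4 rad/s.  Crank-pin speed |V_A| = rω = 3.8471 m/s, perpendicular to OA.
Rod angle: sinφ = −(r/L) sinθ ⇒ φ = -16.737°; ω_rod = −rω cosθ/√(L²−r²sin²θ) = -27.809 rad/s.
V_P = V_A + ω_rod × AP, with AP = 0.0151 m along the rod.
Components: V_Px = −rω sinθ − a·ω_rod·sinφ = -3.5816 m/s;  V_Py = rω cosθ + a·ω_rod·cosφ = +1.2783 m/s.
|V_P| = √(V_Px² + V_Py²) = 3.8029 m/s.

3.80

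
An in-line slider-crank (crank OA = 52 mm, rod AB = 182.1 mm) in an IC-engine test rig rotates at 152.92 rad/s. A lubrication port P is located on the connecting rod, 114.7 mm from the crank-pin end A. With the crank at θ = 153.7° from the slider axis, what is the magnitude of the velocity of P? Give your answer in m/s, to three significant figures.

3.96

ω = 152.9 rad/s.  Crank-pin speed |V_A| = rω = 7.9518 m/s, perpendicular to OA.
Rod angle: sinφ = −(r/L) sinθ ⇒ φ = -7.269°; ω_rod = −rω cosθ/√(L²−r²sin²θ) = +39.464 rad/s.
V_P = V_A + ω_rod × AP, with AP = 0.1147 m along the rod.
Components: V_Px = −rω sinθ − a·ω_rod·sinφ = -2.9505 m/s;  V_Py = rω cosθ + a·ω_rod·cosφ = -2.6385 m/s.
|V_P| = √(V_Px² + V_Py²) = 3.9582 m/s.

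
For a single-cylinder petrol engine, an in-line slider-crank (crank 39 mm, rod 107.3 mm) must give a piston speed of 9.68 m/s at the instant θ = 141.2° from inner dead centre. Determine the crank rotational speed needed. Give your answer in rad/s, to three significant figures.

For an in-line slider-crank, |v_piston| = rω|sinθ|·[1 + r cosθ/√(L² − r² sin²θ)].
With r = 0.039 m, L = 0.1073 m, θ = 141.2°: the bracketed kinematic factor |dx/dθ| = 0.017328 m.
ω = v/|dx/dθ| = 9.68/0.017328 = 558.62 rad/s.

559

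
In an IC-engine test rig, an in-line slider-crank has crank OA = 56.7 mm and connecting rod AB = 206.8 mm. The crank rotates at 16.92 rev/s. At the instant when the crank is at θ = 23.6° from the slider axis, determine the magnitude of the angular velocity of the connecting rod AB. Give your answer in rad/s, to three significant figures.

ω = 106.3 rad/s (converted from 16.92 rev/s).
The rod makes angle φ with the slider axis where L sinφ = r sinθ; differentiating, L cosφ·φ̇ = r ω cosθ.
L cosφ = √(L² − r² sin²θ) = 0.20555 m.
|ω_rod| = r ω |cosθ| / √(L² − r² sin²θ) = 0.0567·106.3·0.91636/0.20555 = 26.873 rad/s.

26.9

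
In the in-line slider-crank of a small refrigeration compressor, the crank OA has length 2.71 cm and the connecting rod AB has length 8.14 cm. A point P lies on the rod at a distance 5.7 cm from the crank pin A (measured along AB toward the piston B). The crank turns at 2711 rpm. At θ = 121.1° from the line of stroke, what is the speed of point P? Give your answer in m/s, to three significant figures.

5.88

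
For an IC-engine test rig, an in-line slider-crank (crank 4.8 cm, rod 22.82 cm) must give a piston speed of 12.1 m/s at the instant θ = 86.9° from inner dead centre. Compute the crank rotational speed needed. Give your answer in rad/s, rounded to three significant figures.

For an in-line slider-crank, |v_piston| = rω|sinθ|·[1 + r cosθ/√(L² − r² sin²θ)].
With r = 0.048 m, L = 0.2282 m, θ = 86.9°: the bracketed kinematic factor |dx/dθ| = 0.048487 m.
ω = v/|dx/dθ| = 12.1/0.048487 = 249.55 rad/s.

250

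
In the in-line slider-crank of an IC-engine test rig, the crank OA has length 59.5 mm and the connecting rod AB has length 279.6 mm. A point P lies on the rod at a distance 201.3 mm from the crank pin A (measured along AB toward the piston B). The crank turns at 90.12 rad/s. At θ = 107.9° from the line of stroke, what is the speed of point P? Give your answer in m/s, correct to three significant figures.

4.88

ω = 90.12 rad/s.  Crank-pin speed |V_A| = rω = 5.3621 m/s, perpendicular to OA.
Rod angle: sinφ = −(r/L) sinθ ⇒ φ = -11.683°; ω_rod = −rω cosθ/√(L²−r²sin²θ) = +6.0192 rad/s.
V_P = V_A + ω_rod × AP, with AP = 0.2013 m along the rod.
Components: V_Px = −rω sinθ − a·ω_rod·sinφ = -4.8572 m/s;  V_Py = rω cosθ + a·ω_rod·cosφ = -0.46154 m/s.
|V_P| = √(V_Px² + V_Py²) = 4.8791 m/s.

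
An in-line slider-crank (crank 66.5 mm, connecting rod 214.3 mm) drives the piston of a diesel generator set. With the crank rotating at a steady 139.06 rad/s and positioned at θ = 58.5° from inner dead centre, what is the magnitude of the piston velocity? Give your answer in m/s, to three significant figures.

ω = 139.1 rad/s
For an in-line slider-crank, x = r cosθ + √(L² − r² sin²θ), so v = −rω sinθ·[1 + r cosθ/√(L² − r² sin²θ)].
With r = 0.0665 m, L = 0.2143 m, θ = 58.5°: √(L² − r² sin²θ) = 0.20666 m.
v = −0.0665·139.1·0.85264·[1 + 0.0665·0.52250/0.20666] = -9.2104 m/s.
|v| = 9.2104 m/s.

9.21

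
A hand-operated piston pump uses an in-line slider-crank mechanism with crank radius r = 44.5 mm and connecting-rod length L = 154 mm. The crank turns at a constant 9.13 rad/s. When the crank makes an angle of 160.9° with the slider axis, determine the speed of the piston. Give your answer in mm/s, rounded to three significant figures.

96.5

ω = 9.13 rad/s
For an in-line slider-crank, x = r cosθ + √(L² − r² sin²θ), so v = −rω sinθ·[1 + r cosθ/√(L² − r² sin²θ)].
With r = 0.0445 m, L = 0.154 m, θ = 160.9°: √(L² − r² sin²θ) = 0.15331 m.
v = −0.0445·9.13·0.32722·[1 + 0.0445·-0.94495/0.15331] = -0.09648 m/s.
|v| = 0.09648 m/s = 96.48 mm/s.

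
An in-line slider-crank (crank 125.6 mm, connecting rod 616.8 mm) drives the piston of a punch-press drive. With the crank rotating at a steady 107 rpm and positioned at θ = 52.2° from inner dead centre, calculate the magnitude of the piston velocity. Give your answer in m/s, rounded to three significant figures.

1.25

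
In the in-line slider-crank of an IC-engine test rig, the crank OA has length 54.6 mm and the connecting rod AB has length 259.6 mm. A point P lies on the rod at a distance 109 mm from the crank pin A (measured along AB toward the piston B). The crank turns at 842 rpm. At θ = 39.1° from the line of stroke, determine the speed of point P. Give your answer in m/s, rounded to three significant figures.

ω = 88.17 rad/s.  Crank-pin speed |V_A| = rω = 4.8143 m/s, perpendicular to OA.
Rod angle: sinφ = −(r/L) sinθ ⇒ φ = -7.623°; ω_rod = −rω cosθ/√(L²−r²sin²θ) = -14.52 rad/s.
V_P = V_A + ω_rod × AP, with AP = 0.109 m along the rod.
Components: V_Px = −rω sinθ − a·ω_rod·sinφ = -3.2462 m/s;  V_Py = rω cosθ + a·ω_rod·cosφ = +2.1674 m/s.
|V_P| = √(V_Px² + V_Py²) = 3.9033 m/s.

3.90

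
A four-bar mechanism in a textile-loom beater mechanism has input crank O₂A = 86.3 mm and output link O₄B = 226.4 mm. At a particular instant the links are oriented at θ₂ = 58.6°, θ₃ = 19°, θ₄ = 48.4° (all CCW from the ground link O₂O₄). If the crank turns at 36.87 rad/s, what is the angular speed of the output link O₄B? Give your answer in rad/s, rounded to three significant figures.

ω₂ = 36.87 rad/s
Differentiating the loop-closure r₂e^{iθ₂}+r₃e^{iθ₃}=r₁+r₄e^{iθ₄} gives r₂ω₂e^{iθ₂}+r₃ω₃e^{iθ₃}=r₄ω₄e^{iθ₄}.
Eliminating the other unknown: ω₄ = r₂ω₂ sin(θ₂−θ₃) / [r₄ sin(θ₄−θ₃)].
Numerator sine = +0.63742; denominator sine = +0.49090.
Result = 0.0863·36.87·(+0.63742) / (0.2264·(+0.49090)) = +18.249 rad/s; magnitude 18.249 rad/s.

18.2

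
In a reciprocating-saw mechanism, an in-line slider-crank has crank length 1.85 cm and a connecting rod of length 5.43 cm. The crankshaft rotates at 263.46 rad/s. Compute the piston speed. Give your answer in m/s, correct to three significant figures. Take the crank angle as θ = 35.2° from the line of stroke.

3.61

ω = 263.5 rad/s
For an in-line slider-crank, x = r cosθ + √(L² − r² sin²θ), so v = −rω sinθ·[1 + r cosθ/√(L² − r² sin²θ)].
With r = 0.0185 m, L = 0.0543 m, θ = 35.2°: √(L² − r² sin²θ) = 0.053243 m.
v = −0.0185·263.5·0.57643·[1 + 0.0185·0.81714/0.053243] = -3.6072 m/s.
|v| = 3.6072 m/s.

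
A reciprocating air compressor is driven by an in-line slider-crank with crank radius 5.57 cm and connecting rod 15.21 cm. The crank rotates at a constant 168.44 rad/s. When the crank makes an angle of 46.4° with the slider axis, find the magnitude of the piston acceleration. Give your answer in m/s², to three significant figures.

ω = 168.4 rad/s
x(θ) = r cosθ + √(L² − r² sin²θ); with ω constant, a = ω²·d²x/dθ².
d²x/dθ² = −r cosθ − r²(cos2θ)/√u − r⁴ sin²2θ/(4u^{3/2}),  u = L² − r² sin²θ = 0.0215074 m².
Substituting r = 0.0557 m, L = 0.1521 m, θ = 46.4°: d²x/dθ² = -0.038139 m.
a = ω²·d²x/dθ² = (168.4)²·(-0.038139) = -1082.1 m/s²;  |a| = 1082.1 m/s².

1080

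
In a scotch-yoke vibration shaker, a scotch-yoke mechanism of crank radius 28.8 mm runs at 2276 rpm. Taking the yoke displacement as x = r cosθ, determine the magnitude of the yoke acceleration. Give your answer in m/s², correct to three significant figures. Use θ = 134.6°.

1150

ω = 238.3 rad/s (from 2276 rpm).
x = r cosθ ⇒ ẍ = −rω² cosθ (ω constant).
|a| = rω²|cosθ| = 0.0288·(238.3)²·|cos 134.6°| = 1148.8 m/s².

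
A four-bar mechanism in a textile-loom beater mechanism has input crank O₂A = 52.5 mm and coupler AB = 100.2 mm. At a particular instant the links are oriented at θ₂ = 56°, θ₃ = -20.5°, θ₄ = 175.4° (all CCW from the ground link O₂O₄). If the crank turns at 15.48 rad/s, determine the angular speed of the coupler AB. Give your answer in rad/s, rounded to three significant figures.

ω₂ = 15.48 rad/s
Differentiating the loop-closure r₂e^{iθ₂}+r₃e^{iθ₃}=r₁+r₄e^{iθ₄} gives r₂ω₂e^{iθ₂}+r₃ω₃e^{iθ₃}=r₄ω₄e^{iθ₄}.
Eliminating the other unknown: ω₃ = r₂ω₂ sin(θ₄−θ₂) / [r₃ sin(θ₃−θ₄)].
Numerator sine = +0.87121; denominator sine = +0.27396.
Result = 0.0525·15.48·(+0.87121) / (0.1002·(+0.27396)) = +25.793 rad/s; magnitude 25.793 rad/s.

25.8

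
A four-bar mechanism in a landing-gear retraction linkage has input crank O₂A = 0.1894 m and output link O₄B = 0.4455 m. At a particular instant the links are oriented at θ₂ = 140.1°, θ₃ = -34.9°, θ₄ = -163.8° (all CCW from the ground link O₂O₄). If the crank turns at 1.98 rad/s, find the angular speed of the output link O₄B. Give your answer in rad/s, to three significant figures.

ω₂ = 1.98 rad/s
Differentiating the loop-closure r₂e^{iθ₂}+r₃e^{iθ₃}=r₁+r₄e^{iθ₄} gives r₂ω₂e^{iθ₂}+r₃ω₃e^{iθ₃}=r₄ω₄e^{iθ₄}.
Eliminating the other unknown: ω₄ = r₂ω₂ sin(θ₂−θ₃) / [r₄ sin(θ₄−θ₃)].
Numerator sine = +0.08716; denominator sine = -0.77824.
Result = 0.1894·1.98·(+0.08716) / (0.4455·(-0.77824)) = -0.094271 rad/s; magnitude 0.094271 rad/s.

0.0943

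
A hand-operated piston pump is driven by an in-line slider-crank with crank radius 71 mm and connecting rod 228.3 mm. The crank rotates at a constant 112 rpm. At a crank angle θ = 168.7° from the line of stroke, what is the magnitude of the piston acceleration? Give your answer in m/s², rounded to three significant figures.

ω = 2π·112/60 = 11.73 rad/s
x(θ) = r cosθ + √(L² − r² sin²θ); with ω constant, a = ω²·d²x/dθ².
d²x/dθ² = −r cosθ − r²(cos2θ)/√u − r⁴ sin²2θ/(4u^{3/2}),  u = L² − r² sin²θ = 0.0519273 m².
Substituting r = 0.071 m, L = 0.2283 m, θ = 168.7°: d²x/dθ² = +0.049121 m.
a = ω²·d²x/dθ² = (11.73)²·(+0.049121) = +6.7572 m/s²;  |a| = 6.7572 m/s².

6.76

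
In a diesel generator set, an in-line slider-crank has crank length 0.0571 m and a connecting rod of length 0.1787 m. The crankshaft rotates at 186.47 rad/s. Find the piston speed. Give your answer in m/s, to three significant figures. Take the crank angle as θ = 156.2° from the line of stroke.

ω = 186.5 rad/s
For an in-line slider-crank, x = r cosθ + √(L² − r² sin²θ), so v = −rω sinθ·[1 + r cosθ/√(L² − r² sin²θ)].
With r = 0.0571 m, L = 0.1787 m, θ = 156.2°: √(L² − r² sin²θ) = 0.17721 m.
v = −0.0571·186.5·0.40355·[1 + 0.0571·-0.91496/0.17721] = -3.03 m/s.
|v| = 3.03 m/s.

3.03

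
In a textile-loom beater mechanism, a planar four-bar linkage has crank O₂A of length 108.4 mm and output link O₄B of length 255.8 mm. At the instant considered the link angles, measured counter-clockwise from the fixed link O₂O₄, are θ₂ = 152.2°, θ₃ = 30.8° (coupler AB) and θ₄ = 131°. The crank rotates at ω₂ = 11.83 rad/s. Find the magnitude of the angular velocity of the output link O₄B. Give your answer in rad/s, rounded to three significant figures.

4.35

ω₂ = 11.83 rad/s
Differentiating the loop-closure r₂e^{iθ₂}+r₃e^{iθ₃}=r₁+r₄e^{iθ₄} gives r₂ω₂e^{iθ₂}+r₃ω₃e^{iθ₃}=r₄ω₄e^{iθ₄}.
Eliminating the other unknown: ω₄ = r₂ω₂ sin(θ₂−θ₃) / [r₄ sin(θ₄−θ₃)].
Numerator sine = +0.85355; denominator sine = +0.98420.
Result = 0.1084·11.83·(+0.85355) / (0.2558·(+0.98420)) = +4.3477 rad/s; magnitude 4.3477 rad/s.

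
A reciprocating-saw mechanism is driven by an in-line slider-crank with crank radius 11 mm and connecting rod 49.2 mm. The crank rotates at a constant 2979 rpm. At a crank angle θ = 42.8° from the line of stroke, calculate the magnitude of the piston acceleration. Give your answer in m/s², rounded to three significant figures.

ω = 2π·2979/60 = 312 rad/s
x(θ) = r cosθ + √(L² − r² sin²θ); with ω constant, a = ω²·d²x/dθ².
d²x/dθ² = −r cosθ − r²(cos2θ)/√u − r⁴ sin²2θ/(4u^{3/2}),  u = L² − r² sin²θ = 0.00236478 m².
Substituting r = 0.011 m, L = 0.0492 m, θ = 42.8°: d²x/dθ² = -0.0082936 m.
a = ω²·d²x/dθ² = (312)²·(-0.0082936) = -807.12 m/s²;  |a| = 807.12 m/s².

807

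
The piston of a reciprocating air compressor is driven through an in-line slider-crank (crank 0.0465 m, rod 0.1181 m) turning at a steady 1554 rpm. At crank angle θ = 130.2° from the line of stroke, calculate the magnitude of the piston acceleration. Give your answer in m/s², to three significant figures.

ω = 2π·1554/60 = 162.7 rad/s
x(θ) = r cosθ + √(L² − r² sin²θ); with ω constant, a = ω²·d²x/dθ².
d²x/dθ² = −r cosθ − r²(cos2θ)/√u − r⁴ sin²2θ/(4u^{3/2}),  u = L² − r² sin²θ = 0.0126862 m².
Substituting r = 0.0465 m, L = 0.1181 m, θ = 130.2°: d²x/dθ² = +0.03242 m.
a = ω²·d²x/dθ² = (162.7)²·(+0.03242) = +858.56 m/s²;  |a| = 858.56 m/s².

859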